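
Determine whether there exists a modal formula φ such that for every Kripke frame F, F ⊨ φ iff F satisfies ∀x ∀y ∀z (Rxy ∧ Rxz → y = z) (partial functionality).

Definable; ◇q → □q defines it

The condition is partial functionality. A defining modal formula is ◇q → □q.
Suppose ◇q→□q is valid. Take Rxy, Rxz and set V(q)={y}. Then ◇q at x, so □q at x, so q at z, i.e. z=y.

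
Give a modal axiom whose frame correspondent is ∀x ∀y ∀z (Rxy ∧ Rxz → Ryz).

◇ψ → □◇ψ

The condition is the Euclidean property. The 5 schema ◇ψ → □◇ψ defines it.
Suppose ◇ψ→□◇ψ is valid. Take Rxy, Rxz and set V(ψ)={y}. Then ◇ψ at x, so □◇ψ at x, so ◇ψ at z, so some w with Rzw has ψ; w=y, i.e. Rzy. By symmetry of the argument, Ryz.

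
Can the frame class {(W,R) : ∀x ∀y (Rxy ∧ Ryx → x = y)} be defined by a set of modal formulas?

Not definable by any modal formula

Modal frame validity is preserved under surjective bounded morphisms.
The 6-cycle (worlds s,t,u,v,w,x with s→t→u→v→w→x→s) is antisymmetric. Sending even-indexed worlds to • and odd-indexed worlds to ∘ is a surjective bounded morphism onto the two-world frame with •↔∘, which is not antisymmetric.
Hence antisymmetry is not modally definable.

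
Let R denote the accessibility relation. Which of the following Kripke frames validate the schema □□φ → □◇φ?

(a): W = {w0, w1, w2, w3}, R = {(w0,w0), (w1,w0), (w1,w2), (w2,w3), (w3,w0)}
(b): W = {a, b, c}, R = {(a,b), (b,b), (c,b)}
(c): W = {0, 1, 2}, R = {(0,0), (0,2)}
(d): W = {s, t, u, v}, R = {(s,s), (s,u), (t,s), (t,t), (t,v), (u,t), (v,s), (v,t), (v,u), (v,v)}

(a), (b), (d)

The schema corresponds to a generalized confluence (Geach) condition: ∀x ∀z (xRz → ∃w (xR²w ∧ zRw)).
(a): holds.
(b): holds.
(c): fails — 0R2 but no w with 0R²w and 2Rw.
(d): holds.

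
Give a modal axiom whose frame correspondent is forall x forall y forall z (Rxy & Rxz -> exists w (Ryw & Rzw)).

◇□q → □◇q

This is convergence; the standard corresponding axiom is .2: ◇□q → □◇q.
Suppose ◇□q→□◇q is valid. Take Rxy, Rxz and set V(q)={w : Ryw}. Then □q at y so ◇□q at x, so □◇q at x, so ◇q at z, giving w with Rzw and Ryw.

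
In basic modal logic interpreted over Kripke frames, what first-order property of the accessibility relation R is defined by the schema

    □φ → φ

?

reflexivity

Suppose □φ→φ is valid. At any x set V(φ)={w : Rxw}. Then □φ holds at x, so φ holds at x, i.e. Rxx.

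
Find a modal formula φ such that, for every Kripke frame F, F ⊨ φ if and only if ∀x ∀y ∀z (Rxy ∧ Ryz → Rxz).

□q → □□q

This is transitivity; the standard corresponding axiom is 4: □q → □□q.
Suppose □q→□□q is valid. Take Rxy, Ryz and set V(q)={w : Rxw}. Then □q at x, so □□q at x, so □q at y, so q at z, i.e. Rxz.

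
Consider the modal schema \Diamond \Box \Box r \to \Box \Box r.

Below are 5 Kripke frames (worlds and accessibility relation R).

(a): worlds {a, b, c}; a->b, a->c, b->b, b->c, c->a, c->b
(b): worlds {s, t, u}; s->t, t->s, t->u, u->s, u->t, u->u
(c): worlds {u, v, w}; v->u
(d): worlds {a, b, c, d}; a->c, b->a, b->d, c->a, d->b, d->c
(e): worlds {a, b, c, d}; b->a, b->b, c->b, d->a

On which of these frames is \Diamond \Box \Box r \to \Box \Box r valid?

(c)

This is the axiom for a generalized confluence (Geach) condition; its first-order frame correspondent is \forall x \forall y \forall z ((xRy \wedge x R^2 z) \to \exists w (y R^2 w \wedge z = w)).
(a): fails — aRc, aR²a but no w with cR²w and a=w.
(b): fails — tRs, tR²t but no w with sR²w and t=w.
(c): satisfies the condition.
(d): fails — aRc, aR²a but no w with cR²w and a=w.
(e): fails — bRa, bR²a but no w with aR²w and a=w.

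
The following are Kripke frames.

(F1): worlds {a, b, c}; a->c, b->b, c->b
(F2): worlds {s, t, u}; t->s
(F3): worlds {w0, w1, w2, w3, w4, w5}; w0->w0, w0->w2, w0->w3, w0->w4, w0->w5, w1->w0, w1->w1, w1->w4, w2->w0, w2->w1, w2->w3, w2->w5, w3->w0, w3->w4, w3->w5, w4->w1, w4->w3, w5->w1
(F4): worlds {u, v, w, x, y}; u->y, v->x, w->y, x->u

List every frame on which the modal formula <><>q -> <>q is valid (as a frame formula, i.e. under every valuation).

The schema corresponds to transitivity: forall x forall y forall z (Rxy & Ryz -> Rxz).
(F1): fails — Rac and Rcb but not Rab.
(F2): condition met.
(F3): fails — Rw1w0 and Rw0w5 but not Rw1w5.
(F4): fails — Rvx and Rxu but not Rvu.

(F2)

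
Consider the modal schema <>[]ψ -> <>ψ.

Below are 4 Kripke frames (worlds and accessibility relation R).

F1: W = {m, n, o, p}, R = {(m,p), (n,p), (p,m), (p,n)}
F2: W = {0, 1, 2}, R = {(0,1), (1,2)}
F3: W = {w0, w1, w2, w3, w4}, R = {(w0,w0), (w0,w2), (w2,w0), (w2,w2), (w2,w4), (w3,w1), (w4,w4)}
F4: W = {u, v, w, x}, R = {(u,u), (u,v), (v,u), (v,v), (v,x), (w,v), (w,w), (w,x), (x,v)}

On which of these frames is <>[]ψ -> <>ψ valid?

The schema corresponds to a generalized confluence (Geach) condition: forall x forall y (xRy -> exists w (yRw & xRw)).
F1: fails — mRp but no w with pRw and mRw.
F2: fails — 0R1 but no w with 1Rw and 0Rw.
F3: fails — w3Rw1 but no w with w1Rw and w3Rw.
F4: holds.
Valid on: F4.

F4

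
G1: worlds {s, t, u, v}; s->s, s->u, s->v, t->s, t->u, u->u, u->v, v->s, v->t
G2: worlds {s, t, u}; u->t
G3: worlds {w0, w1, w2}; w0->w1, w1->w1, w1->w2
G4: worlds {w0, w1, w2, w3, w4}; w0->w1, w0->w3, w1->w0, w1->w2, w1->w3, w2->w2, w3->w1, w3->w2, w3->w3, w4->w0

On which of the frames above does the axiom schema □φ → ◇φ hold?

G1, G4

The schema corresponds to seriality: ∀x ∃y Rxy.
G1: satisfies the condition.
G2: fails — world s has no successor.
G3: fails — world w2 has no successor.
G4: satisfies the condition.
Valid on: G1, G4.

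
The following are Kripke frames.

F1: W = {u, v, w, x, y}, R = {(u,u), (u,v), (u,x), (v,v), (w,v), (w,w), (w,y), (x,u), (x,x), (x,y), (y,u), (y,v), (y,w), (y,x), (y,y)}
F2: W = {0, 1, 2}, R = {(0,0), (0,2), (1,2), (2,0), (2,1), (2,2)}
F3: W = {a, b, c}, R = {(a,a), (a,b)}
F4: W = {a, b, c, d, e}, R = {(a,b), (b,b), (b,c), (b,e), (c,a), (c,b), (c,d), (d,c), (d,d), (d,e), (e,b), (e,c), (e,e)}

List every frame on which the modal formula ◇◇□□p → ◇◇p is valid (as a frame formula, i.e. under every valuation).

Frame correspondent (Sahlqvist): ∀x ∀y (xR²y → ∃w (yR²w ∧ xR²w)) — i.e. a generalized confluence (Geach) condition.
F1: satisfies the condition.
F2: satisfies the condition.
F3: fails — aR²b but no w with bR²w and aR²w.
F4: satisfies the condition.

F1, F2, F4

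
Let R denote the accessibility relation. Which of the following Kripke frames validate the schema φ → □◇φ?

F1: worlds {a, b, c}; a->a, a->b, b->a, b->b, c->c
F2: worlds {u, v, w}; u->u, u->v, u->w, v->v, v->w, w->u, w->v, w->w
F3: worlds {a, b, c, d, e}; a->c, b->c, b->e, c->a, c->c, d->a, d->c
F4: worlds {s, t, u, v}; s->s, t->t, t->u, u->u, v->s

F1

The schema corresponds to symmetry: ∀x ∀y (Rxy → Ryx).
F1: holds.
F2: fails — Ruv but not Rvu.
F3: fails — Rbc but not Rcb.
F4: fails — Rvs but not Rsv.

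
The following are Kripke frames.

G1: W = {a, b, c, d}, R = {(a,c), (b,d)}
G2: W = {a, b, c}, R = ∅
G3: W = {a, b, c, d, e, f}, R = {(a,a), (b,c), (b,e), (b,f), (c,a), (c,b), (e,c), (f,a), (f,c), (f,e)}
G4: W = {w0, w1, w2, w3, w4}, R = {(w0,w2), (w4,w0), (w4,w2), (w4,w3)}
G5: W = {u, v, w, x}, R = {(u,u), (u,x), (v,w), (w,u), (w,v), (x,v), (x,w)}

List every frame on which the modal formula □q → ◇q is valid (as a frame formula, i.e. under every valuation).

This is the axiom for seriality; its first-order frame correspondent is ∀x ∃y Rxy.
G1: fails — world c has no successor.
G2: fails — world a has no successor.
G3: fails — world d has no successor.
G4: fails — world w1 has no successor.
G5: holds.
Valid on: G5.

G5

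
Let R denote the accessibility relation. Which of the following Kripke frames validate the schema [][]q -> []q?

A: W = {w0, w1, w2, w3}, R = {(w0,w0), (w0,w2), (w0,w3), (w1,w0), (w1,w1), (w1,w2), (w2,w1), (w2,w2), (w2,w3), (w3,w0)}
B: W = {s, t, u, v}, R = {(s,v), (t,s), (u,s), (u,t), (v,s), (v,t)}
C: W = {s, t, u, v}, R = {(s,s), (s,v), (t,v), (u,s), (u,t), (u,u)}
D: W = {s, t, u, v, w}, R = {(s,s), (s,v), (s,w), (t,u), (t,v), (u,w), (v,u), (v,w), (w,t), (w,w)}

This is the axiom for density; its first-order frame correspondent is forall x forall y (Rxy -> exists z (Rxz & Rzy)).
A: ✓.
B: fails — Rut but no z with Ruz and Rzt.
C: fails — Rtv but no z with Rtz and Rzv.
D: fails — Rtv but no z with Rtz and Rzv.
Valid on: A.

A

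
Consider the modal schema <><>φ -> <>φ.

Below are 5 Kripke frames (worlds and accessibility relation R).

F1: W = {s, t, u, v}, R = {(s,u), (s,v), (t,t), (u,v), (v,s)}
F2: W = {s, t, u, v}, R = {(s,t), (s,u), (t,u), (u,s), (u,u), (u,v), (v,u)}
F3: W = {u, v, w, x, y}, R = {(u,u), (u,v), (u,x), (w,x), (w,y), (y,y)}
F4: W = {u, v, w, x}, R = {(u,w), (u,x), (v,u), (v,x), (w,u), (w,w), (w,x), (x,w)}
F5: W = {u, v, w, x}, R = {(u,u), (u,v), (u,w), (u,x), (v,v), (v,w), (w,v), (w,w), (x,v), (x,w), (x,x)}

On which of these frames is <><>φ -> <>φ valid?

F3, F5

The schema corresponds to transitivity: forall x forall y forall z (Rxy & Ryz -> Rxz).
F1: fails — Ruv and Rvs but not Rus.
F2: fails — Rus and Rst but not Rut.
F3: holds.
F4: fails — Rxw and Rwu but not Rxu.
F5: holds.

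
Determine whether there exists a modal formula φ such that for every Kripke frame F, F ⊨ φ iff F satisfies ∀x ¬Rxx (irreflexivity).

Not modally definable

Any modally definable frame class is closed under surjective bounded morphisms.
The 2-cycle (worlds s,t with s→t→s) is irreflexive, and the map sending every world to a single reflexive point • is a surjective bounded morphism (forth: every edge maps to (•,•); back: every world has a successor). So any modal formula valid on the 2-cycle is also valid on the reflexive point, which is not irreflexive.
So the class is not modally definable.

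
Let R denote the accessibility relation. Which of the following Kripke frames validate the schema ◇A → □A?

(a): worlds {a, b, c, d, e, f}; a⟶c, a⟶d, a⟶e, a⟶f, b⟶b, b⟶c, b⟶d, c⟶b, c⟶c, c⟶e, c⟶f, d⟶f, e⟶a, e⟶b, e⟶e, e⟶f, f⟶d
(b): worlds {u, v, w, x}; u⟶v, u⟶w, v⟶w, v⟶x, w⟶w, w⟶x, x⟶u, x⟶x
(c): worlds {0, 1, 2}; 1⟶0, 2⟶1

The schema corresponds to partial functionality: ∀x ∀y ∀z (Rxy ∧ Rxz → y = z).
(a): fails — a sees both c and d.
(b): fails — u sees both v and w.
(c): holds.
Valid on: (c).

(c)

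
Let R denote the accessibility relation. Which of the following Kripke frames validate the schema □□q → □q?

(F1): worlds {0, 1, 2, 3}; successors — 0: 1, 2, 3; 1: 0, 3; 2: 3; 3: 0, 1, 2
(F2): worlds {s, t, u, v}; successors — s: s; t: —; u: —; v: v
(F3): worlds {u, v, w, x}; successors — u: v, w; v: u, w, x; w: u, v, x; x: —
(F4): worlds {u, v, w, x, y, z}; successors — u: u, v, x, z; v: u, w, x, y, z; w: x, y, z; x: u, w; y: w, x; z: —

(F2), (F3)

This is the axiom for density; its first-order frame correspondent is ∀x ∀y (Rxy → ∃z (Rxz ∧ Rzy)).
(F1): fails — R23 but no z with R2z and Rz3.
(F2): condition met.
(F3): condition met.
(F4): fails — Rxw but no t with Rxt and Rtw.
Valid on: (F2), (F3).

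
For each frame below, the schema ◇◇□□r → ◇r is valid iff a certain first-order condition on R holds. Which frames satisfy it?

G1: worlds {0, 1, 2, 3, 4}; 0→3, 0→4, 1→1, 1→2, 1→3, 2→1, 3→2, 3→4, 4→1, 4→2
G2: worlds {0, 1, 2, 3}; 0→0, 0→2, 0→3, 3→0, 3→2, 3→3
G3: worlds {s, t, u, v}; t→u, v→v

G1, G3

Frame correspondent (Sahlqvist): ∀x ∀y (xR²y → ∃w (yR²w ∧ xRw)) — i.e. a generalized confluence (Geach) condition.
G1: satisfies the condition.
G2: fails — 0R²2 but no w with 2R²w and 0Rw.
G3: satisfies the condition.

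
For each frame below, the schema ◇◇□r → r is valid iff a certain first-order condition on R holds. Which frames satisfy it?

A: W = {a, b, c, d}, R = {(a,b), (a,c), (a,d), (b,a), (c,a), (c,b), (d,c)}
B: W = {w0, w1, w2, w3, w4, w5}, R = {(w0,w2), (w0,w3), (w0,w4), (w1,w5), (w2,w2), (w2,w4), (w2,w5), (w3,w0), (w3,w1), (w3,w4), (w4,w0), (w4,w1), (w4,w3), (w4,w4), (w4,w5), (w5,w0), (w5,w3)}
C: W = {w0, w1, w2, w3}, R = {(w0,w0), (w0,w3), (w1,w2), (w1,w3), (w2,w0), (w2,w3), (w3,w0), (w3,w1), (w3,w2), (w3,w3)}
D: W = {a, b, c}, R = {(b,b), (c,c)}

D

This is the axiom for a generalized confluence (Geach) condition; its first-order frame correspondent is ∀x ∀y (xR²y → ∃w (yRw ∧ x = w)).
A: fails — aR²a but no w with aRw and a=w.
B: fails — w0R²w0 but no w with w0Rw and w0=w.
C: fails — w0R²w1 but no w with w1Rw and w0=w.
D: ✓.
Valid on: D.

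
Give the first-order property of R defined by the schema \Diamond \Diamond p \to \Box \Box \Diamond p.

This is a Sahlqvist (Geach-type) schema ◇^2□^0p → □^2◇^1p.
First-order correspondent: \forall x \forall y \forall z ((x R^2 y \wedge x R^2 z) \to \exists w (y = w \wedge zRw)).

\forall x \forall y \forall z ((x R^2 y \wedge x R^2 z) \to \exists w (y = w \wedge zRw))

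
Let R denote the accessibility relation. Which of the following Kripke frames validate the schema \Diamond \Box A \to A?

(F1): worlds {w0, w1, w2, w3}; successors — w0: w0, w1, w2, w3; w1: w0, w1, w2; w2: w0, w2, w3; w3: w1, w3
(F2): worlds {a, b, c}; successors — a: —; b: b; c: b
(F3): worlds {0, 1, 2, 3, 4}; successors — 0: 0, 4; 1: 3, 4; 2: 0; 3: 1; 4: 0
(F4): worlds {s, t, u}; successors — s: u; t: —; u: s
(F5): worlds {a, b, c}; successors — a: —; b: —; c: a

(F4)

This is the axiom for symmetry; its first-order frame correspondent is \forall x \forall y (Rxy \to Ryx).
(F1): fails — Rw1w2 but not Rw2w1.
(F2): fails — Rcb but not Rbc.
(F3): fails — R14 but not R41.
(F4): ✓.
(F5): fails — Rca but not Rac.
Valid on: (F4).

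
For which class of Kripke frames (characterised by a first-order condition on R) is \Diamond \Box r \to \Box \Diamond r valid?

Suppose ◇□r→□◇r is valid. Take Rxy, Rxz and set V(r)={w : Ryw}. Then □r at y so ◇□r at x, so □◇r at x, so ◇r at z, giving w with Rzw and Ryw.
The converse is a direct semantic check.
So the correspondent is convergence.

Convergence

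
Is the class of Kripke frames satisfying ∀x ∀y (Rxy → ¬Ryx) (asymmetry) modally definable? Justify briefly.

Any modally definable frame class is closed under surjective bounded morphisms.
The 3-cycle (worlds w0,w1,w2 with w0→w1→w2→w0) is asymmetric. Mapping every world to a single reflexive point • is a surjective bounded morphism, and the reflexive point is not asymmetric (R•• but asymmetry requires ¬R••).
So the class is not modally definable.

No — not modally definable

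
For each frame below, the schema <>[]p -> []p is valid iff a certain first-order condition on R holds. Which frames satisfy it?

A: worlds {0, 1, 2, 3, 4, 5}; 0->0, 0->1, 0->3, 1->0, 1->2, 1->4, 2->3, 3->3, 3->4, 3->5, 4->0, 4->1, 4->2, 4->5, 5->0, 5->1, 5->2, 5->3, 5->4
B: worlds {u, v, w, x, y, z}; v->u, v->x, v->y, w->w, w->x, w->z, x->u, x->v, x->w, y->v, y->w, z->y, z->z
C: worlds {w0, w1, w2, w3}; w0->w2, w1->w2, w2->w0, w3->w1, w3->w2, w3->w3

none

Frame correspondent (Sahlqvist): forall x forall y forall z ((xRy & xRz) -> exists w (yRw & z = w)) — i.e. a generalized confluence (Geach) condition.
A: fails — 0R1, 0R1 but no w with 1Rw and 1=w.
B: fails — vRu, vRu but no t with uRt and u=t.
C: fails — w0Rw2, w0Rw2 but no w with w2Rw and w2=w.
Valid on no frame.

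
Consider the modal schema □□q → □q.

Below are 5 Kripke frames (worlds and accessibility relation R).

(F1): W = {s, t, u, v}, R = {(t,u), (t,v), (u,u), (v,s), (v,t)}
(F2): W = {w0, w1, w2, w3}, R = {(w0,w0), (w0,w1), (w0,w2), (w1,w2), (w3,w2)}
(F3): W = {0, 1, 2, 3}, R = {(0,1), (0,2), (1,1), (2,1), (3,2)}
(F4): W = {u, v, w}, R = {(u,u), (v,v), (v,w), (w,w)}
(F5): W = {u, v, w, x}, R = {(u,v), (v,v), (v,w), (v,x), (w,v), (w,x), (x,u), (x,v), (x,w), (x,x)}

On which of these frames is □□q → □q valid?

(F4), (F5)

This is the axiom for density; its first-order frame correspondent is ∀x ∀y (Rxy → ∃z (Rxz ∧ Rzy)).
(F1): fails — Rtv but no z with Rtz and Rzv.
(F2): fails — Rw1w2 but no z with Rw1z and Rzw2.
(F3): fails — R32 but no z with R3z and Rz2.
(F4): ✓.
(F5): ✓.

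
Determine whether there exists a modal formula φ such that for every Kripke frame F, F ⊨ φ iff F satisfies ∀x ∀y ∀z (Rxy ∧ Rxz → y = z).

Yes, by ◇q → □q

This is a Sahlqvist condition; the CD axiom ◇q → □q defines it.
Suppose ◇q→□q is valid. Take Rxy, Rxz and set V(q)={y}. Then ◇q at x, so □q at x, so q at z, i.e. z=y.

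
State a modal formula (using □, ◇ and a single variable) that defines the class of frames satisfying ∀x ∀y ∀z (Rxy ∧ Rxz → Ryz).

◇ψ → □◇ψ

The condition is the Euclidean property. The 5 schema ◇ψ → □◇ψ defines it.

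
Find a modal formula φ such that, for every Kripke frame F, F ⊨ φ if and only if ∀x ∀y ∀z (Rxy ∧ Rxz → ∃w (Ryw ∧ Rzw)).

The condition is convergence. The .2 schema ◇□p → □◇p defines it.
Suppose ◇□p→□◇p is valid. Take Rxy, Rxz and set V(p)={w : Ryw}. Then □p at y so ◇□p at x, so □◇p at x, so ◇p at z, giving w with Rzw and Ryw.

◇□p → □◇p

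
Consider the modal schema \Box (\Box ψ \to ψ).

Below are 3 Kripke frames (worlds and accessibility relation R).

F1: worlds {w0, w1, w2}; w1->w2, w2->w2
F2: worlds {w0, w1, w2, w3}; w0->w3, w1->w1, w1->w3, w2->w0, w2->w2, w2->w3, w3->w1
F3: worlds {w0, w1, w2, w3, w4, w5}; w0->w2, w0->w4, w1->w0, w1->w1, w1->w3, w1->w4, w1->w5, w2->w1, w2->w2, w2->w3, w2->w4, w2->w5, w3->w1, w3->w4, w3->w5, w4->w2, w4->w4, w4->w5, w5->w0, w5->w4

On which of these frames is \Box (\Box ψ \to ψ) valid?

F1

This is the axiom for shift-reflexivity; its first-order frame correspondent is \forall x \forall y (Rxy \to Ryy).
F1: holds.
F2: fails — Rw1w3 but not Rw3w3.
F3: fails — Rw1w3 but not Rw3w3.
Valid on: F1.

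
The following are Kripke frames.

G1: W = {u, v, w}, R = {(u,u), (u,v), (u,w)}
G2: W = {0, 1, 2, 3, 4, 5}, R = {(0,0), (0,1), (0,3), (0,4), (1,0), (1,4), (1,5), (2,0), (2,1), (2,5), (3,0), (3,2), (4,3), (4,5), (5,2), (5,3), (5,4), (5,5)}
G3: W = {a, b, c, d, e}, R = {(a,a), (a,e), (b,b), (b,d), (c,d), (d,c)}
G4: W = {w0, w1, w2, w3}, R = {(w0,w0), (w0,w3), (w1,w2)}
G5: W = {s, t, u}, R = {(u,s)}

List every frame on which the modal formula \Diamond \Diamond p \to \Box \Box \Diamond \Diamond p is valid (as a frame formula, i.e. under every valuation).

Frame correspondent (Sahlqvist): \forall x \forall y \forall z ((x R^2 y \wedge x R^2 z) \to \exists w (y = w \wedge z R^2 w)) — i.e. a generalized confluence (Geach) condition.
G1: fails — uR²u, uR²v but no t with u=t and vR²t.
G2: fails — 0R²1, 0R²4 but no w with 1=w and 4R²w.
G3: fails — aR²a, aR²e but no w with a=w and eR²w.
G4: fails — w0R²w0, w0R²w3 but no w with w0=w and w3R²w.
G5: satisfies the condition.

G5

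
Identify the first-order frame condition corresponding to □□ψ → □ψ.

density

Suppose □□ψ→□ψ is valid. Take Rxy and set V(ψ)={w : xR²w}. Then □□ψ at x, so □ψ at x, so ψ at y, i.e. ∃z(Rxz∧Rzy).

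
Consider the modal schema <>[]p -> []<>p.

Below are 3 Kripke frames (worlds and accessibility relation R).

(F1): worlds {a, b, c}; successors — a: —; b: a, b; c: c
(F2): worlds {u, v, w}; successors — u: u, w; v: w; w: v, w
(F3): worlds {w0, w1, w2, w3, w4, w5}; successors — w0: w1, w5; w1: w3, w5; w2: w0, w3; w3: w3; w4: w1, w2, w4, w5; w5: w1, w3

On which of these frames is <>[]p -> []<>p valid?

(F2)

Frame correspondent (Sahlqvist): forall x forall y forall z (Rxy & Rxz -> exists w (Ryw & Rzw)) — i.e. convergence.
(F1): fails — Rba and Rba but a and a have no common successor.
(F2): holds.
(F3): fails — Rw2w0 and Rw2w3 but w0 and w3 have no common successor.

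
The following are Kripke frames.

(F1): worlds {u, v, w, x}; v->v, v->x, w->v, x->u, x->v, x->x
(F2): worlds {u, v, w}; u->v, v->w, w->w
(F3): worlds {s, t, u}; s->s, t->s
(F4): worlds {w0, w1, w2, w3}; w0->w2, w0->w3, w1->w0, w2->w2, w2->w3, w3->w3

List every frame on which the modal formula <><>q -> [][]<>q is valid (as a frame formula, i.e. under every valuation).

This is the axiom for a generalized confluence (Geach) condition; its first-order frame correspondent is forall x forall y forall z ((x R^2 y & x R^2 z) -> exists w (y = w & zRw)).
(F1): fails — vR²u, vR²u but no t with u=t and uRt.
(F2): condition met.
(F3): condition met.
(F4): fails — w0R²w2, w0R²w3 but no w with w2=w and w3Rw.

(F2), (F3)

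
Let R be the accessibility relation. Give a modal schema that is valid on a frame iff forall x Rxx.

This is reflexivity; the standard corresponding axiom is T: □r → r.

□r → r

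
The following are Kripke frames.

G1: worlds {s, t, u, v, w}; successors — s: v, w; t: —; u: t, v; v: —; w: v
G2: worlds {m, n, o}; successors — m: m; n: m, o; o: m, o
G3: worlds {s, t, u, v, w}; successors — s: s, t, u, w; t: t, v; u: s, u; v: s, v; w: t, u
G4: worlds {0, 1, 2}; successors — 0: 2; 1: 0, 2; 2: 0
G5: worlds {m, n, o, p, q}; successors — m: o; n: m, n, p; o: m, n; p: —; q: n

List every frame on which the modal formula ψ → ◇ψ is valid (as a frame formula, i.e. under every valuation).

none

The schema corresponds to reflexivity: ∀x Rxx.
G1: fails — world s does not see itself.
G2: fails — world n does not see itself.
G3: fails — world w does not see itself.
G4: fails — world 0 does not see itself.
G5: fails — world m does not see itself.
Valid on no frame.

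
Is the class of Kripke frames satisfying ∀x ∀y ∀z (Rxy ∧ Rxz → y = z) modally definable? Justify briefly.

Yes, by ◇q → □q

The condition is partial functionality. A defining modal formula is ◇q → □q.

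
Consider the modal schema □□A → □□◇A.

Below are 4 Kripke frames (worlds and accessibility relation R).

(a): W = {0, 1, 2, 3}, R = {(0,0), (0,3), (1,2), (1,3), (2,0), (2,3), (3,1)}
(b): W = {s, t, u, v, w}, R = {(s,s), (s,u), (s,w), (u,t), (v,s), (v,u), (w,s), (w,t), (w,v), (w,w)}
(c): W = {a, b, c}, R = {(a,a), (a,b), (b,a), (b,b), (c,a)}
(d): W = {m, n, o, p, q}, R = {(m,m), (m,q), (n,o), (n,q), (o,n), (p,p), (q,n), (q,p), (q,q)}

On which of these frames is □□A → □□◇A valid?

Frame correspondent (Sahlqvist): ∀x ∀z (xR²z → ∃w (xR²w ∧ zRw)) — i.e. a generalized confluence (Geach) condition.
(a): fails — 3R²3 but no w with 3R²w and 3Rw.
(b): fails — sR²t but no w* with sR²w* and tRw*.
(c): satisfies the condition.
(d): fails — oR²o but no w with oR²w and oRw.

(c)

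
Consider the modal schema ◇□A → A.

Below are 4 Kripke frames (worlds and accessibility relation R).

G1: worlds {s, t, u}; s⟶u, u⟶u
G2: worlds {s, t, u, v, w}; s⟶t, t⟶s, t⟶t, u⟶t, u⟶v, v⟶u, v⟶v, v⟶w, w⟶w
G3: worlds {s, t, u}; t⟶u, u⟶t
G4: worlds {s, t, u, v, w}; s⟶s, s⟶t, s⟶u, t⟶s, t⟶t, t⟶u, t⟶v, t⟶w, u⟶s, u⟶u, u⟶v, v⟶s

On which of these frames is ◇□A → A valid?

The schema corresponds to symmetry: ∀x ∀y (Rxy → Ryx).
G1: fails — Rsu but not Rus.
G2: fails — Rut but not Rtu.
G3: ✓.
G4: fails — Ruv but not Rvu.
Valid on: G3.

G3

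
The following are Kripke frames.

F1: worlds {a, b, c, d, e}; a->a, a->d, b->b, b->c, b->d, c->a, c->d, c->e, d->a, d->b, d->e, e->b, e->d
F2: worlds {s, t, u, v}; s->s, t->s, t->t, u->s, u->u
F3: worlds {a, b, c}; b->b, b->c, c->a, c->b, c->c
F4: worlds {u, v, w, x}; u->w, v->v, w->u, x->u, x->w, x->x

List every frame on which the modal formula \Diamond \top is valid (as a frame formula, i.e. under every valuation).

F1, F4

This is the axiom for seriality; its first-order frame correspondent is \forall x \exists y Rxy.
F1: condition met.
F2: fails — world v has no successor.
F3: fails — world a has no successor.
F4: condition met.
Valid on: F1, F4.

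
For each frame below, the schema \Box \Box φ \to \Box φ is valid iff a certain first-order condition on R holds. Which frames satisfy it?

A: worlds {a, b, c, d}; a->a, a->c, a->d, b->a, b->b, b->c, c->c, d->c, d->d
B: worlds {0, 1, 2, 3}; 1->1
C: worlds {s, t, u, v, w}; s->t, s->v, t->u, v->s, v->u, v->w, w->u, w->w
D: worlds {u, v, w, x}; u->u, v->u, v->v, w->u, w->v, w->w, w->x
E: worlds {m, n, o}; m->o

A, B, D

The schema corresponds to density: \forall x \forall y (Rxy \to \exists z (Rxz \wedge Rzy)).
A: condition met.
B: condition met.
C: fails — Rvs but no z with Rvz and Rzs.
D: condition met.
E: fails — Rmo but no z with Rmz and Rzo.
Valid on: A, B, D.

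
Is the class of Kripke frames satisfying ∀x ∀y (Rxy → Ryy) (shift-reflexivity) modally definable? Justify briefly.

Yes — defined by □(□p → p)

Yes: it is shift-reflexivity, defined by the T□ schema □(□p → p).
Suppose □(□p→p) is valid. Take Rxy and set V(p)={w : Ryw}. Then at y, □p holds; since □(□p→p) at x, □p→p at y, so p at y, i.e. Ryy.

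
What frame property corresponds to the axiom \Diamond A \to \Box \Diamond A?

Suppose ◇A→□◇A is valid. Take Rxy, Rxz and set V(A)={y}. Then ◇A at x, so □◇A at x, so ◇A at z, so some w with Rzw has A; w=y, i.e. Rzy. By symmetry of the argument, Ryz.
Conversely, any frame satisfying \forall x \forall y \forall z (Rxy \wedge Rxz \to Ryz) validates the schema.
So the correspondent is the Euclidean property.

the Euclidean property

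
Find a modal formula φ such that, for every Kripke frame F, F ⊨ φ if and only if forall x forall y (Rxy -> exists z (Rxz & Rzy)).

The condition is density. The C4 schema □□p → □p defines it.

□□p → □p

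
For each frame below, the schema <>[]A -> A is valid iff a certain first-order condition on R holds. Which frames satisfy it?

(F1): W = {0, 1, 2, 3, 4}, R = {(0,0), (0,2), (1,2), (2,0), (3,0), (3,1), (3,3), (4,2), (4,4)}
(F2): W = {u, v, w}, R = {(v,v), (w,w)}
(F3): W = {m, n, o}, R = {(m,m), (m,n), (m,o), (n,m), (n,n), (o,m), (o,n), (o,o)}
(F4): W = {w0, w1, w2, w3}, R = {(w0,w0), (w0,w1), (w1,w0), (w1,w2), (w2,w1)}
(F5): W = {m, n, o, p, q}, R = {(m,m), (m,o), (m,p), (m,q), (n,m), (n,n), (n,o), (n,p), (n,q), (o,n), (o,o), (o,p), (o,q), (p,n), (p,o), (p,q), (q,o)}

Frame correspondent (Sahlqvist): forall x forall y (Rxy -> Ryx) — i.e. symmetry.
(F1): fails — R12 but not R21.
(F2): holds.
(F3): fails — Ron but not Rno.
(F4): holds.
(F5): fails — Rmo but not Rom.
Valid on: (F2), (F4).

(F2), (F4)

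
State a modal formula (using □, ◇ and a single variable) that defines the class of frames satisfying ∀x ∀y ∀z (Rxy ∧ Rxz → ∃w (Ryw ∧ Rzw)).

◇□p → □◇p

This is convergence; the standard corresponding axiom is .2: ◇□p → □◇p.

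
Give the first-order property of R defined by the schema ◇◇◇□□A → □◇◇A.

∀x ∀y ∀z ((xR³y ∧ xRz) → ∃w (yR²w ∧ zR²w))

This is a Sahlqvist (Geach-type) schema ◇^3□^2A → □^1◇^2A.
First-order correspondent: ∀x ∀y ∀z ((xR³y ∧ xRz) → ∃w (yR²w ∧ zR²w)).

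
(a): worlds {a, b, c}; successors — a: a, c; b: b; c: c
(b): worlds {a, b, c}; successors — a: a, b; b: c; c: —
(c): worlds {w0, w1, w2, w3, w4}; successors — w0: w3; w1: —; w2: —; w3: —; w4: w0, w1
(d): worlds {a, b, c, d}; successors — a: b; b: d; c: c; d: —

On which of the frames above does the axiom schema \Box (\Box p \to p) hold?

The schema corresponds to shift-reflexivity: \forall x \forall y (Rxy \to Ryy).
(a): condition met.
(b): fails — Rab but not Rbb.
(c): fails — Rw4w0 but not Rw0w0.
(d): fails — Rab but not Rbb.

(a)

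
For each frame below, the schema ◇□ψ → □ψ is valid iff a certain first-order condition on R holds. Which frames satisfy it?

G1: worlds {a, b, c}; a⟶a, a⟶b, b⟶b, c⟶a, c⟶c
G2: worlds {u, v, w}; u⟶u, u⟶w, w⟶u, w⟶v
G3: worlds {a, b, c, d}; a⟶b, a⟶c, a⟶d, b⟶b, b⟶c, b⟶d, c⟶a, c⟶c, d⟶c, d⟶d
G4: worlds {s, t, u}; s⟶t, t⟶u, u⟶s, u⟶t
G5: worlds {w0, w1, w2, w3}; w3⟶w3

The schema corresponds to the Euclidean property: ∀x ∀y ∀z (Rxy ∧ Rxz → Ryz).
G1: fails — Rab and Raa but not Rba.
G2: fails — Ruw and Ruw but not Rww.
G3: fails — Rac and Rab but not Rcb.
G4: fails — Rst and Rst but not Rtt.
G5: condition met.
Valid on: G5.

G5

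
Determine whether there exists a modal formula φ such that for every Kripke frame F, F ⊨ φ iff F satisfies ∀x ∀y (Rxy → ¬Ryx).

If a class were modally definable it would be closed under surjective bounded morphisms (Goldblatt–Thomason).
The 4-cycle (worlds a,b,c,d with a→b→c→d→a) is asymmetric. Mapping every world to a single reflexive point • is a surjective bounded morphism, and the reflexive point is not asymmetric (R•• but asymmetry requires ¬R••).
Hence asymmetry is not modally definable.

Not modally definable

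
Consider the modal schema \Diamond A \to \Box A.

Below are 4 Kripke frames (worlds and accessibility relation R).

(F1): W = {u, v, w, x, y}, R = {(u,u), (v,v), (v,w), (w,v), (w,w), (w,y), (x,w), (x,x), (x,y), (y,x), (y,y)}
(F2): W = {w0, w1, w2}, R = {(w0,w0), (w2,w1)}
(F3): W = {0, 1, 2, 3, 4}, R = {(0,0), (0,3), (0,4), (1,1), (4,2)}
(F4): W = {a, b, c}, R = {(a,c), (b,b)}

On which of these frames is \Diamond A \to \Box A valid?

(F2), (F4)

Frame correspondent (Sahlqvist): \forall x \forall y \forall z (Rxy \wedge Rxz \to y = z) — i.e. partial functionality.
(F1): fails — v sees both v and w.
(F2): holds.
(F3): fails — 0 sees both 0 and 3.
(F4): holds.
Valid on: (F2), (F4).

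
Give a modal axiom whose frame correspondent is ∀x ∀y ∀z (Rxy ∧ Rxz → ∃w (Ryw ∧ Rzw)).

◇□s → □◇s

A defining formula is ◇□s → □◇s (the .2 axiom).
Suppose ◇□s→□◇s is valid. Take Rxy, Rxz and set V(s)={w : Ryw}. Then □s at y so ◇□s at x, so □◇s at x, so ◇s at z, giving w with Rzw and Ryw.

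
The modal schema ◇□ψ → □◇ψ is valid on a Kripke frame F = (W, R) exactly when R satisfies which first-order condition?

This schema is the .2 axiom.
Its frame correspondent is convergence — ∀x ∀y ∀z (Rxy ∧ Rxz → ∃w (Ryw ∧ Rzw)).

convergence: ∀x ∀y ∀z (Rxy ∧ Rxz → ∃w (Ryw ∧ Rzw))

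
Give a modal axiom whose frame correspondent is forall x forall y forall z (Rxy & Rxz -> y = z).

◇r → □r

This is partial functionality; the standard corresponding axiom is CD: ◇r → □r.
Suppose ◇r→□r is valid. Take Rxy, Rxz and set V(r)={y}. Then ◇r at x, so □r at x, so r at z, i.e. z=y.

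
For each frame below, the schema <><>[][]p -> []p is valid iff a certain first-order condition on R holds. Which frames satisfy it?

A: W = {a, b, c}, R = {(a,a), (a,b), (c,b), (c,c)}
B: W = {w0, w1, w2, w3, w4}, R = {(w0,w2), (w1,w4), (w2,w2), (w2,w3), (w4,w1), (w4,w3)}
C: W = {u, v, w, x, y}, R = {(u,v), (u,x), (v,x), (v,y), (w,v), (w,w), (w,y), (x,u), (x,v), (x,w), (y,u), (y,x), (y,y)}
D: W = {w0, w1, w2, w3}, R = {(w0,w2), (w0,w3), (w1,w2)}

This is the axiom for a generalized confluence (Geach) condition; its first-order frame correspondent is forall x forall y forall z ((x R^2 y & xRz) -> exists w (y R^2 w & z = w)).
A: fails — aR²b, aRa but no w with bR²w and a=w.
B: fails — w0R²w3, w0Rw2 but no w with w3R²w and w2=w.
C: fails — xR²x, xRu but no t with xR²t and u=t.
D: condition met.
Valid on: D.

D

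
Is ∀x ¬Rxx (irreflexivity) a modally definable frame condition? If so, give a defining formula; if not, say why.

No

If a class were modally definable it would be closed under surjective bounded morphisms (Goldblatt–Thomason).
The 4-cycle (worlds 0,1,2,3 with 0→1→2→3→0) is irreflexive, and the map sending every world to a single reflexive point • is a surjective bounded morphism (forth: every edge maps to (•,•); back: every world has a successor). So any modal formula valid on the 4-cycle is also valid on the reflexive point, which is not irreflexive.
Hence irreflexivity is not modally definable.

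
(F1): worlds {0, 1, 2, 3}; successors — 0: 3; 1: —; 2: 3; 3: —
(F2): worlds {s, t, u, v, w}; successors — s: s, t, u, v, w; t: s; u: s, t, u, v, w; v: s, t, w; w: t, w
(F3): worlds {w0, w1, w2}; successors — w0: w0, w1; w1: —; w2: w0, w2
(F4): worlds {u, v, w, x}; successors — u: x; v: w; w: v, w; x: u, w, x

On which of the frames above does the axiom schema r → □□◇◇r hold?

(F1)

Frame correspondent (Sahlqvist): ∀x ∀z (xR²z → ∃w (x = w ∧ zR²w)) — i.e. a generalized confluence (Geach) condition.
(F1): ✓.
(F2): fails — uR²w but no w* with u=w* and wR²w*.
(F3): fails — w0R²w1 but no w with w0=w and w1R²w.
(F4): fails — uR²w but no t with u=t and wR²t.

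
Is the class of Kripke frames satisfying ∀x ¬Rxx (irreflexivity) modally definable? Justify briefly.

Any modally definable frame class is closed under surjective bounded morphisms.
The 5-cycle (worlds w0,w1,w2,w3,w4 with w0→w1→w2→w3→w4→w0) is irreflexive, and the map sending every world to a single reflexive point • is a surjective bounded morphism (forth: every edge maps to (•,•); back: every world has a successor). So any modal formula valid on the 5-cycle is also valid on the reflexive point, which is not irreflexive.
So the class is not modally definable.

Not modally definable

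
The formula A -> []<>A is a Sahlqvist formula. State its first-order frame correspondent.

symmetry

This schema is the B axiom.
It corresponds to symmetry: forall x forall y (Rxy -> Ryx).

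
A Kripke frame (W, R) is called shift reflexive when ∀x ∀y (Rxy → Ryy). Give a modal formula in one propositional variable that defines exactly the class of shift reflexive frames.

A defining formula is □(□r → r) (the T□ axiom).

□(□r → r)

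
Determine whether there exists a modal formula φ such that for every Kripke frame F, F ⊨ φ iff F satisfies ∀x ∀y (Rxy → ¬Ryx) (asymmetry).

Not modally definable

Any modally definable frame class is closed under surjective bounded morphisms.
The 5-cycle (worlds 0,1,2,3,4 with 0→1→2→3→4→0) is asymmetric. Mapping every world to a single reflexive point • is a surjective bounded morphism, and the reflexive point is not asymmetric (R•• but asymmetry requires ¬R••).
So the class is not modally definable.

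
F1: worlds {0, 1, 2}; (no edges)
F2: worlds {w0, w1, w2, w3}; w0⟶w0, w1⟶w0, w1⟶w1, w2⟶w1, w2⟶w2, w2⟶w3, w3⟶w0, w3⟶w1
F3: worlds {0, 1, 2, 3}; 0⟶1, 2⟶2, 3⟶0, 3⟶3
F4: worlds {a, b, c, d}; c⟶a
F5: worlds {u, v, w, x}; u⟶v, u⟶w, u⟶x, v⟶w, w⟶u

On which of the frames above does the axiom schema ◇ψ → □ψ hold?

This is the axiom for partial functionality; its first-order frame correspondent is ∀x ∀y ∀z (Rxy ∧ Rxz → y = z).
F1: ✓.
F2: fails — w1 sees both w0 and w1.
F3: fails — 3 sees both 0 and 3.
F4: ✓.
F5: fails — u sees both v and w.
Valid on: F1, F4.

F1, F4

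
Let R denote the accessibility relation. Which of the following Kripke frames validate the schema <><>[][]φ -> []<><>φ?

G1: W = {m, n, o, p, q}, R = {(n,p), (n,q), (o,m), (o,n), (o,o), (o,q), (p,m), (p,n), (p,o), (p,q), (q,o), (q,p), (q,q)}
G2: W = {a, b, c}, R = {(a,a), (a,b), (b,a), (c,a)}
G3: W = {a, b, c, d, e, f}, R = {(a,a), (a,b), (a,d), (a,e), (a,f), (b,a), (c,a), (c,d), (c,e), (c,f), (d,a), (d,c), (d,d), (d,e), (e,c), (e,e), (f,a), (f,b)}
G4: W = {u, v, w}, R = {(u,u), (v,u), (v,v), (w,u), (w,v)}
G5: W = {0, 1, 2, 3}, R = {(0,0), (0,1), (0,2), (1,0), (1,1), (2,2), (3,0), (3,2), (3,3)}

This is the axiom for a generalized confluence (Geach) condition; its first-order frame correspondent is forall x forall y forall z ((x R^2 y & xRz) -> exists w (y R^2 w & z R^2 w)).
G1: fails — nR²m, nRp but no w with mR²w and pR²w.
G2: ✓.
G3: ✓.
G4: ✓.
G5: ✓.
Valid on: G2, G3, G4, G5.

G2, G3, G4, G5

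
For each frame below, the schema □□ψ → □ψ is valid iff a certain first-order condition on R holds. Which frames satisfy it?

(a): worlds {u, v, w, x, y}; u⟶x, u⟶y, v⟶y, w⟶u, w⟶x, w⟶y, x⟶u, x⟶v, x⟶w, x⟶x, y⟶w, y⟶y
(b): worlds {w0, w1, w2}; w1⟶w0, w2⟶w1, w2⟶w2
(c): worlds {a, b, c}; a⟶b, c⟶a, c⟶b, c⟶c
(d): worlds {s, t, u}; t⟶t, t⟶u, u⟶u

The schema corresponds to density: ∀x ∀y (Rxy → ∃z (Rxz ∧ Rzy)).
(a): holds.
(b): fails — Rw1w0 but no z with Rw1z and Rzw0.
(c): fails — Rab but no z with Raz and Rzb.
(d): holds.

(a), (d)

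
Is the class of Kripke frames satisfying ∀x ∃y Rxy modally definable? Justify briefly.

Yes: it is seriality, defined by the D schema □q → ◇q.

Definable; □q → ◇q defines it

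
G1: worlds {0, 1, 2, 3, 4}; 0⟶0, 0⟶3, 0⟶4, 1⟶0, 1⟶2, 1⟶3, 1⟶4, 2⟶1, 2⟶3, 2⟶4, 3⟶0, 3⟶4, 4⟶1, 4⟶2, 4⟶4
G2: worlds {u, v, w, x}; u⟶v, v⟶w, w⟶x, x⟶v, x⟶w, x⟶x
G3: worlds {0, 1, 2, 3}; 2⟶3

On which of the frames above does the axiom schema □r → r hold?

Frame correspondent (Sahlqvist): ∀x Rxx — i.e. reflexivity.
G1: fails — world 1 does not see itself.
G2: fails — world u does not see itself.
G3: fails — world 0 does not see itself.

none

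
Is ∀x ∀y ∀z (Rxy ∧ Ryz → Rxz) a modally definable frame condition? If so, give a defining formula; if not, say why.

Definable; □q → □□q defines it

The condition is transitivity. A defining modal formula is □q → □□q.
Suppose □q→□□q is valid. Take Rxy, Ryz and set V(q)={w : Rxw}. Then □q at x, so □□q at x, so □q at y, so q at z, i.e. Rxz.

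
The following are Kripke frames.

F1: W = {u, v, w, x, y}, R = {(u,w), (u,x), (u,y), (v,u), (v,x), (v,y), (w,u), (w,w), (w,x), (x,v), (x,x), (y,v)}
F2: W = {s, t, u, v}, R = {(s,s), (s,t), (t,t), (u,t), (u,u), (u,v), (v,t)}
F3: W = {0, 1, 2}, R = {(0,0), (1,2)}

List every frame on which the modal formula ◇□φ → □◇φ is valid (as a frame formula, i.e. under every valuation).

F2

The schema corresponds to convergence: ∀x ∀y ∀z (Rxy ∧ Rxz → ∃w (Ryw ∧ Rzw)).
F1: fails — Ruw and Ruy but w and y have no common successor.
F2: satisfies the condition.
F3: fails — R12 and R12 but 2 and 2 have no common successor.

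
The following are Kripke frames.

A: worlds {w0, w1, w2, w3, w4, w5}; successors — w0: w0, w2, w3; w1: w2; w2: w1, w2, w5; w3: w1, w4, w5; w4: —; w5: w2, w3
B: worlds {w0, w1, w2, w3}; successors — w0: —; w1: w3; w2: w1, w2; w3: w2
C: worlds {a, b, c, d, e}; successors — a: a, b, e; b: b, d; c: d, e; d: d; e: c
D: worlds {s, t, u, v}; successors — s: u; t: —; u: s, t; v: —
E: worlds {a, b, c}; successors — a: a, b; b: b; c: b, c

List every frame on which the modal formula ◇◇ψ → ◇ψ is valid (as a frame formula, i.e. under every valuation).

E

The schema corresponds to a generalized confluence (Geach) condition: ∀x ∀y (xR²y → ∃w (y = w ∧ xRw)).
A: fails — w0R²w1 but no w with w1=w and w0Rw.
B: fails — w1R²w2 but no w with w2=w and w1Rw.
C: fails — aR²c but no w with c=w and aRw.
D: fails — sR²s but no w with s=w and sRw.
E: ✓.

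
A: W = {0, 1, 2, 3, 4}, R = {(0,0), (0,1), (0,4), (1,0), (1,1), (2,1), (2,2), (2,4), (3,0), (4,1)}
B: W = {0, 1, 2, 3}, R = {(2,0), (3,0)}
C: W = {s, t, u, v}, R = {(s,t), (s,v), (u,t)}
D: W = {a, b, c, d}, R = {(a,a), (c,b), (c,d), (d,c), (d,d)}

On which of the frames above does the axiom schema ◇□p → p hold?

Frame correspondent (Sahlqvist): ∀x ∀y (Rxy → Ryx) — i.e. symmetry.
A: fails — R04 but not R40.
B: fails — R20 but not R02.
C: fails — Rsv but not Rvs.
D: fails — Rcb but not Rbc.

none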